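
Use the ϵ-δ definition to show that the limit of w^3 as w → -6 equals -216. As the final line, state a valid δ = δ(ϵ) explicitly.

δ = min(1, ϵ/127)

Let ϵ > 0. We seek δ > 0 with 0 < |w + 6| < δ ⇒ |w^3 + 216| < ϵ.
Factor: w^3 + 216 = (w + 6)(w^2 - 6w + 36), so |w^3 + 216| = |w + 6|·|w^2 - 6w + 36|.
Impose δ ≤ 1 so that |w| < 7; then |w^2 - 6w + 36| ≤ 127.
Hence |w^3 + 216| ≤ 127|w + 6|, which is < ϵ once |w + 6| < ϵ/127.
Take δ = min(1, ϵ/127). If 0 < |w + 6| < δ then both bounds hold and |w^3 + 216| ≤ 127|w + 6| < 127·(ϵ/127) = ϵ.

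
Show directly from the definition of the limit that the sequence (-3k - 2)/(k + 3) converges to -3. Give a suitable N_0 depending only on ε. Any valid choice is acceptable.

N_0 = 7/ε

Suppose ε > 0. For k ≥ 1, |(-3k - 2)/(k + 3) + 3| = |7|/((k + 3)) = 7/((k + 3)).
Since k + 3 ≥ k for k ≥ 1, this is ≤ 7/(k) = 7/k.
So |(-3k - 2)/(k + 3) + 3| < ε whenever k > 7/ε.
Take N_0 = 7/ε. If k > N_0 then |(-3k - 2)/(k + 3) + 3| ≤ 7/k < ε.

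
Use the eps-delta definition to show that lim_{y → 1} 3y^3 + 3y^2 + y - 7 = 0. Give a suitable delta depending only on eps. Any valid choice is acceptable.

delta = min(2, eps/52)

Let eps > 0. We want delta > 0 such that 0 < |y − 1| < delta implies |(3y^3 + 3y^2 + y - 7)| < eps.
(3y^3 + 3y^2 + y - 7) = 3y^3 + 3y^2 + y - 7 = (y − 1)(3y^2 + 6y + 7).
So |(3y^3 + 3y^2 + y - 7)| = |y − 1|·|3y^2 + 6y + 7|.
Assume first that |y − 1| < 2, so |y| < 3. Then |3y^2 + 6y + 7| ≤ 3·3^2 + 6·3 + 7 = 52.
Hence |(3y^3 + 3y^2 + y - 7)| ≤ 52|y − 1| < eps provided |y − 1| < eps/52.
Take delta = min(2, eps/52). Then 0 < |y − 1| < delta gives both |y − 1| < 2 and |y − 1| < eps/52, so |(3y^3 + 3y^2 + y - 7)| < eps.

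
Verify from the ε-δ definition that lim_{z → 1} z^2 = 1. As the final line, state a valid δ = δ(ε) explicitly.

Suppose ε > 0. We seek δ > 0 with 0 < |z − 1| < δ ⇒ |z^2 − 1| < ε.
Factor: z^2 − 1 = (z − 1)(z + 1), so |z^2 − 1| = |z − 1|·|z + 1|.
Impose δ ≤ 1 so that |z| < 2; then |z + 1| ≤ 3.
Hence |z^2 − 1| ≤ 3|z − 1|, which is < ε once |z − 1| < ε/3.
Take δ = min(1, ε/3). If 0 < |z − 1| < δ then both bounds hold and |z^2 − 1| ≤ 3|z − 1| < 3·(ε/3) = ε.

δ = min(1, ε/3)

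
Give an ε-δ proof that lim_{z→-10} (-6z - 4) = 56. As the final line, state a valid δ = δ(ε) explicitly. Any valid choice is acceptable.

Fix ε > 0. We need δ > 0 so that 0 < |z + 10| < δ implies |(-6z - 4) − 56| < ε.
|(-6z - 4) − 56| = |-6z - 60| = 6|z + 10|.
Thus it suffices that |z + 10| < ε/6.
Choosing δ = ε/6 gives |(-6z - 4) − 56| = 6|z + 10| < ε whenever |z + 10| < δ.

δ = ε/6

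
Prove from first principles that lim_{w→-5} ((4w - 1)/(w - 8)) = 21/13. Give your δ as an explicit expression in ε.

δ = min(13/2, (169/62)ε)

Let ε > 0 be given. We want δ > 0 with 0 < |w + 5| < δ ⇒ |(4w - 1)/(w - 8) − (21/13)| < ε.
Combining over a common denominator, (4w - 1)/(w - 8) − (21/13) = [(4w - 1)·(-13) − (-21)·(w - 8)] / [(-13)·(w - 8)] = -31(w + 5) / ((-13)(w - 8)).
So |(4w - 1)/(w - 8) − (21/13)| = 31|w + 5| / (13·|w − 8|).
Require δ ≤ 13/2, so |w − 8| ≥ |-13| − |w + 5| > 13 − 13/2 = 13/2.
Hence |(4w - 1)/(w - 8) − (21/13)| < 31|w + 5|/(13·(13/2)) = (62/169)|w + 5|, which is < ε once |w + 5| < (169/62)ε.
Take δ = min(13/2, (169/62)ε). Then 0 < |w + 5| < δ forces both bounds, so |(4w - 1)/(w - 8) − (21/13)| < ε.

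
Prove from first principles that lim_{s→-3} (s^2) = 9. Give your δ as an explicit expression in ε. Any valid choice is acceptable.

Suppose ε > 0. We seek δ > 0 with 0 < |s + 3| < δ ⇒ |s^2 − 9| < ε.
Factor: s^2 − 9 = (s + 3)(s - 3), so |s^2 − 9| = |s + 3|·|s - 3|.
Restrict δ ≤ 2. Then |s + 3| < 2 gives |s| < 5, so by the triangle inequality |s - 3| ≤ 5 + 3 = 8.
Hence |s^2 − 9| ≤ 8|s + 3|, which is < ε once |s + 3| < ε/8.
Take δ = min(2, ε/8). If 0 < |s + 3| < δ then both bounds hold and |s^2 − 9| ≤ 8|s + 3| < 8·(ε/8) = ε.

δ = min(2, ε/8)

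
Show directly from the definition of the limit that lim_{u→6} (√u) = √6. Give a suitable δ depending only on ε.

Suppose ε > 0. We want δ > 0 such that 0 < |u − 6| < δ implies |√u − √6| < ε.
Multiplying by the conjugate, |√u − √6| = |u − 6|/(√u + √6).
Restrict δ ≤ 6 so that |u − 6| < 6 forces u > 0, and then √u + √6 > √6.
Hence |√u − √6| < |u − 6|/√6, which is < ε once |u − 6| < √6·ε.
Take δ = min(6, √6·ε). If 0 < |u − 6| < δ then u > 0 and |√u − √6| < |u − 6|/√6 < ε.

δ = min(6, √6·ε)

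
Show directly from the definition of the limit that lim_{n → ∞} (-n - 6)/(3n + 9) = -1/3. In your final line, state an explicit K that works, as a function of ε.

K = 1/ε

Fix ε > 0. For n ≥ 1, |(-n - 6)/(3n + 9) + 1/3| = |-9|/(3(3n + 9)) = 9/(3(3n + 9)).
Since 3n + 9 ≥ 3n for n ≥ 1, this is ≤ 9/(3·3n) = 1/n.
So |(-n - 6)/(3n + 9) + 1/3| < ε whenever n > 1/ε.
Take K = 1/ε. If n > K then |(-n - 6)/(3n + 9) + 1/3| ≤ 1/n < ε.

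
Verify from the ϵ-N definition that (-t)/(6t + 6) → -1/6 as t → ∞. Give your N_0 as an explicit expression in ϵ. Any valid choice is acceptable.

Suppose ϵ > 0. We seek N_0 > 0 such that t > N_0 implies |(-t)/(6t + 6) + 1/6| < ϵ.
(-t)/(6t + 6) + 1/6 = (6(-t) − (-1)(6t + 6)) / (6(6t + 6)) = 6/(6(6t + 6)).
For t > 0 we have 6t + 6 > 6t, so |(-t)/(6t + 6) + 1/6| = 6/(6(6t + 6)) < 6/(6·6t) = (1/6)/t.
Thus |(-t)/(6t + 6) + 1/6| < ϵ whenever t > (1/6)/ϵ.
Take N_0 = (1/6)/ϵ. If t > N_0 then |(-t)/(6t + 6) + 1/6| < (1/6)/t < ϵ.

N_0 = (1/6)/ϵ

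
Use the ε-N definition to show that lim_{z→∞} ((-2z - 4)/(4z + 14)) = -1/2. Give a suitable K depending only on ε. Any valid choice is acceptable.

Fix ε > 0. We seek K > 0 such that z > K implies |(-2z - 4)/(4z + 14) + 1/2| < ε.
(-2z - 4)/(4z + 14) + 1/2 = (4(-2z - 4) − (-2)(4z + 14)) / (4(4z + 14)) = 12/(4(4z + 14)).
For z > 0 we have 4z + 14 > 4z, so |(-2z - 4)/(4z + 14) + 1/2| = 12/(4(4z + 14)) < 12/(4·4z) = (3/4)/z.
Thus |(-2z - 4)/(4z + 14) + 1/2| < ε whenever z > (3/4)/ε.
Take K = (3/4)/ε. If z > K then |(-2z - 4)/(4z + 14) + 1/2| < (3/4)/z < ε.

K = (3/4)/ε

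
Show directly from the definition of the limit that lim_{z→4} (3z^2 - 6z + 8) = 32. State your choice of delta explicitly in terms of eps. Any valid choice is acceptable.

Suppose eps > 0. We want delta > 0 such that 0 < |z − 4| < delta implies |(3z^2 - 6z + 8) − 32| < eps.
(3z^2 - 6z + 8) − 32 = 3z^2 - 6z - 24 = (z − 4)(3z + 6).
So |(3z^2 - 6z + 8) − 32| = |z − 4|·|3z + 6|.
Assume first that |z − 4| < 2, so |z| < 6. Then |3z + 6| ≤ 3·6 + 6 = 24.
Hence |(3z^2 - 6z + 8) − 32| ≤ 24|z − 4| < eps provided |z − 4| < eps/24.
Take delta = min(2, eps/24). Then 0 < |z − 4| < delta gives both |z − 4| < 2 and |z − 4| < eps/24, so |(3z^2 - 6z + 8) − 32| < eps.

delta = min(2, eps/24)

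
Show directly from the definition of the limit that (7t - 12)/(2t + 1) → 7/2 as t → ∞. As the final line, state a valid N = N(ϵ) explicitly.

Suppose ϵ > 0. We seek N > 0 such that t > N implies |(7t - 12)/(2t + 1) − (7/2)| < ϵ.
(7t - 12)/(2t + 1) − (7/2) = (2(7t - 12) − 7(2t + 1)) / (2(2t + 1)) = -31/(2(2t + 1)).
For t > 0 we have 2t + 1 > 2t, so |(7t - 12)/(2t + 1) − (7/2)| = 31/(2(2t + 1)) < 31/(2·2t) = (31/4)/t.
Thus |(7t - 12)/(2t + 1) − (7/2)| < ϵ whenever t > (31/4)/ϵ.
Take N = (31/4)/ϵ. If t > N then |(7t - 12)/(2t + 1) − (7/2)| < (31/4)/t < ϵ.

N = (31/4)/ϵ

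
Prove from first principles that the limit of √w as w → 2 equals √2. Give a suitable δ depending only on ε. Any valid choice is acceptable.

Let ε > 0. We want δ > 0 such that 0 < |w − 2| < δ implies |√w − √2| < ε.
Multiplying by the conjugate, |√w − √2| = |w − 2|/(√w + √2).
Restrict δ ≤ 2 so that |w − 2| < 2 forces w > 0, and then √w + √2 > √2.
Hence |√w − √2| < |w − 2|/√2, which is < ε once |w − 2| < √2·ε.
Take δ = min(2, √2·ε). If 0 < |w − 2| < δ then w > 0 and |√w − √2| < |w − 2|/√2 < ε.

δ = min(2, √2·ε)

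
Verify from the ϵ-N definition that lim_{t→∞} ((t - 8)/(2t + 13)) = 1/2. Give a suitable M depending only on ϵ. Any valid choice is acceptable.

Suppose ϵ > 0. We seek M > 0 such that t > M implies |(t - 8)/(2t + 13) − (1/2)| < ϵ.
(t - 8)/(2t + 13) − (1/2) = (2(t - 8) − (2t + 13)) / (2(2t + 13)) = -29/(2(2t + 13)).
For t > 0 we have 2t + 13 > 2t, so |(t - 8)/(2t + 13) − (1/2)| = 29/(2(2t + 13)) < 29/(2·2t) = (29/4)/t.
Thus |(t - 8)/(2t + 13) − (1/2)| < ϵ whenever t > (29/4)/ϵ.
Take M = (29/4)/ϵ. If t > M then |(t - 8)/(2t + 13) − (1/2)| < (29/4)/t < ϵ.

M = (29/4)/ϵ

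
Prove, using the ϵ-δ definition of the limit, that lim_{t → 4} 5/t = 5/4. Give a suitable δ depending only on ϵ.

Suppose ϵ > 0. We seek δ > 0 such that 0 < |t − 4| < δ implies |5/t − (5/4)| < ϵ.
|5/t − (5/4)| = 5·|4 − t|/(4·|t|) = 5|t − 4|/(4|t|).
Require δ ≤ 2 so that |t| > 4 − 2 = 2, hence 4|t| > 8.
Then |5/t − (5/4)| < 5|t − 4|/8, which is < ϵ when |t − 4| < (8/5)ϵ.
Take δ = min(2, (8/5)ϵ). Then 0 < |t − 4| < δ gives both |t − 4| < 2 and |t − 4| < (8/5)ϵ, so |5/t − (5/4)| < ϵ.

δ = min(2, (8/5)ϵ)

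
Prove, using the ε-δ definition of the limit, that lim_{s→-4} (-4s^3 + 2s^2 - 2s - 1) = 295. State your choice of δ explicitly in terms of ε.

δ = min(1, ε/264)

Suppose ε > 0. We want δ > 0 such that 0 < |s + 4| < δ implies |(-4s^3 + 2s^2 - 2s - 1) − 295| < ε.
(-4s^3 + 2s^2 - 2s - 1) − 295 = -4s^3 + 2s^2 - 2s - 296 = (s + 4)(-4s^2 + 18s - 74).
So |(-4s^3 + 2s^2 - 2s - 1) − 295| = |s + 4|·|-4s^2 + 18s - 74|.
Require δ ≤ 1. Then |s + 4| < 1 gives |s| < 5, and by the triangle inequality |-4s^2 + 18s - 74| ≤ 4·5^2 + 18·5 + 74 = 264.
Hence |(-4s^3 + 2s^2 - 2s - 1) − 295| ≤ 264|s + 4| < ε provided |s + 4| < ε/264.
Choosing δ = min(1, ε/264) ensures both conditions, hence |(-4s^3 + 2s^2 - 2s - 1) − 295| < ε.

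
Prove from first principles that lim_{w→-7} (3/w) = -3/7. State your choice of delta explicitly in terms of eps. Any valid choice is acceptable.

delta = min(7/2, (49/6)eps)

Let eps > 0. We seek delta > 0 such that 0 < |w + 7| < delta implies |3/w + 3/7| < eps.
|3/w + 3/7| = 3·|-7 − w|/(7·|w|) = 3|w + 7|/(7|w|).
Restrict delta ≤ 7/2. Then |w + 7| < 7/2 gives |w| > 7/2, so 7|w| > 49/2.
Then |3/w + 3/7| < 3|w + 7|/(49/2), which is < eps when |w + 7| < (49/6)eps.
Take delta = min(7/2, (49/6)eps). Then 0 < |w + 7| < delta gives both |w + 7| < 7/2 and |w + 7| < (49/6)eps, so |3/w + 3/7| < eps.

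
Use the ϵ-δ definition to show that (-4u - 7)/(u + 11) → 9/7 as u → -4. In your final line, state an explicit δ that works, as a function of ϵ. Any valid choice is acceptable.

δ = min(7/2, (49/74)ϵ)

Let ϵ > 0. We want δ > 0 with 0 < |u + 4| < δ ⇒ |(-4u - 7)/(u + 11) − (9/7)| < ϵ.
Combining over a common denominator, (-4u - 7)/(u + 11) − (9/7) = [(-4u - 7)·7 − 9·(u + 11)] / [7·(u + 11)] = -37(u + 4) / (7(u + 11)).
So |(-4u - 7)/(u + 11) − (9/7)| = 37|u + 4| / (7·|u + 11|).
Require δ ≤ 7/2, so |u + 11| ≥ |7| − |u + 4| > 7 − 7/2 = 7/2.
Hence |(-4u - 7)/(u + 11) − (9/7)| < 37|u + 4|/(7·(7/2)) = (74/49)|u + 4|, which is < ϵ once |u + 4| < (49/74)ϵ.
Take δ = min(7/2, (49/74)ϵ). Then 0 < |u + 4| < δ forces both bounds, so |(-4u - 7)/(u + 11) − (9/7)| < ϵ.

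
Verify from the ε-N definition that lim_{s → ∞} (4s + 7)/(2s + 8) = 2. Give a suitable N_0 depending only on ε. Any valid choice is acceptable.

N_0 = (9/2)/ε

Let ε > 0 be given. We seek N_0 > 0 such that s > N_0 implies |(4s + 7)/(2s + 8) − 2| < ε.
(4s + 7)/(2s + 8) − 2 = (2(4s + 7) − 4(2s + 8)) / (2(2s + 8)) = -18/(2(2s + 8)).
For s > 0 we have 2s + 8 > 2s, so |(4s + 7)/(2s + 8) − 2| = 18/(2(2s + 8)) < 18/(2·2s) = (9/2)/s.
Thus |(4s + 7)/(2s + 8) − 2| < ε whenever s > (9/2)/ε.
Take N_0 = (9/2)/ε. If s > N_0 then |(4s + 7)/(2s + 8) − 2| < (9/2)/s < ε.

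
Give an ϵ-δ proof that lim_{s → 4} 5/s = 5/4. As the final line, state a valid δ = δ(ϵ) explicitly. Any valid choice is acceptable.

δ = min(2, (8/5)ϵ)

Suppose ϵ > 0. We seek δ > 0 such that 0 < |s − 4| < δ implies |5/s − (5/4)| < ϵ.
|5/s − (5/4)| = 5·|4 − s|/(4·|s|) = 5|s − 4|/(4|s|).
Require δ ≤ 2 so that |s| > 4 − 2 = 2, hence 4|s| > 8.
Then |5/s − (5/4)| < 5|s − 4|/8, which is < ϵ when |s − 4| < (8/5)ϵ.
Take δ = min(2, (8/5)ϵ). Then 0 < |s − 4| < δ gives both |s − 4| < 2 and |s − 4| < (8/5)ϵ, so |5/s − (5/4)| < ϵ.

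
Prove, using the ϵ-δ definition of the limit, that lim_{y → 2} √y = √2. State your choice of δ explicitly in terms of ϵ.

Let ϵ > 0 be given. We want δ > 0 such that 0 < |y − 2| < δ implies |√y − √2| < ϵ.
Rationalise: √y − √2 = (y − 2)/(√y + √2), so |√y − √2| = |y − 2|/(√y + √2).
Restrict δ ≤ 2 so that |y − 2| < 2 forces y > 0, and then √y + √2 > √2.
Hence |√y − √2| < |y − 2|/√2, which is < ϵ once |y − 2| < √2·ϵ.
Take δ = min(2, √2·ϵ). If 0 < |y − 2| < δ then y > 0 and |√y − √2| < |y − 2|/√2 < ϵ.

δ = min(2, √2·ϵ)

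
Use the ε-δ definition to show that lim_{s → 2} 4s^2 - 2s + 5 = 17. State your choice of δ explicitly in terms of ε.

δ = min(1, ε/18)

Fix ε > 0. We want δ > 0 such that 0 < |s − 2| < δ implies |(4s^2 - 2s + 5) − 17| < ε.
(4s^2 - 2s + 5) − 17 = 4s^2 - 2s - 12 = (s − 2)(4s + 6).
So |(4s^2 - 2s + 5) − 17| = |s − 2|·|4s + 6|.
Require δ ≤ 1. Then |s − 2| < 1 gives |s| < 3, and by the triangle inequality |4s + 6| ≤ 4·3 + 6 = 18.
Hence |(4s^2 - 2s + 5) − 17| ≤ 18|s − 2| < ε provided |s − 2| < ε/18.
Take δ = min(1, ε/18). Then 0 < |s − 2| < δ gives both |s − 2| < 1 and |s − 2| < ε/18, so |(4s^2 - 2s + 5) − 17| < ε.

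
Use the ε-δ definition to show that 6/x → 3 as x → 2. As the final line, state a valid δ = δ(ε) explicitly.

Fix ε > 0. We seek δ > 0 such that 0 < |x − 2| < δ implies |6/x − 3| < ε.
|6/x − 3| = 6·|2 − x|/(2·|x|) = 6|x − 2|/(2|x|).
Require δ ≤ 1 so that |x| > 2 − 1 = 1, hence 2|x| > 2.
Then |6/x − 3| < 6|x − 2|/2, which is < ε when |x − 2| < (1/3)ε.
Take δ = min(1, (1/3)ε). Then 0 < |x − 2| < δ gives both |x − 2| < 1 and |x − 2| < (1/3)ε, so |6/x − 3| < ε.

δ = min(1, (1/3)ε)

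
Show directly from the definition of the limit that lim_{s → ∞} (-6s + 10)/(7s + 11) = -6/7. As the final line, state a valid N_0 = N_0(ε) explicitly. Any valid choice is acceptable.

N_0 = (136/49)/ε

Let ε > 0. We seek N_0 > 0 such that s > N_0 implies |(-6s + 10)/(7s + 11) + 6/7| < ε.
(-6s + 10)/(7s + 11) + 6/7 = (7(-6s + 10) − (-6)(7s + 11)) / (7(7s + 11)) = 136/(7(7s + 11)).
For s > 0 we have 7s + 11 > 7s, so |(-6s + 10)/(7s + 11) + 6/7| = 136/(7(7s + 11)) < 136/(7·7s) = (136/49)/s.
Thus |(-6s + 10)/(7s + 11) + 6/7| < ε whenever s > (136/49)/ε.
Take N_0 = (136/49)/ε. If s > N_0 then |(-6s + 10)/(7s + 11) + 6/7| < (136/49)/s < ε.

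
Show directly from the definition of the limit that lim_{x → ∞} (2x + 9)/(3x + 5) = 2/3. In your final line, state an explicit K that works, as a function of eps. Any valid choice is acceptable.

Fix eps > 0. We seek K > 0 such that x > K implies |(2x + 9)/(3x + 5) − (2/3)| < eps.
(2x + 9)/(3x + 5) − (2/3) = (3(2x + 9) − 2(3x + 5)) / (3(3x + 5)) = 17/(3(3x + 5)).
For x > 0 we have 3x + 5 > 3x, so |(2x + 9)/(3x + 5) − (2/3)| = 17/(3(3x + 5)) < 17/(3·3x) = (17/9)/x.
Thus |(2x + 9)/(3x + 5) − (2/3)| < eps whenever x > (17/9)/eps.
Take K = (17/9)/eps. If x > K then |(2x + 9)/(3x + 5) − (2/3)| < (17/9)/x < eps.

K = (17/9)/eps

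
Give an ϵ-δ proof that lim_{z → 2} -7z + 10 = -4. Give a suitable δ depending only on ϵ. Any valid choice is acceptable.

Let ϵ > 0 be given. We need δ > 0 so that 0 < |z − 2| < δ implies |(-7z + 10) + 4| < ϵ.
Since (-7z + 10) + 4 = -7(z − 2), we have |(-7z + 10) + 4| = 7|z − 2|.
So 7|z − 2| < ϵ exactly when |z − 2| < ϵ/7.
Choosing δ = ϵ/7 gives |(-7z + 10) + 4| = 7|z − 2| < ϵ whenever |z − 2| < δ.

δ = ϵ/7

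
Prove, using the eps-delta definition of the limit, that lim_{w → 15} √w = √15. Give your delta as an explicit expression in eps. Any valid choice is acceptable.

Let eps > 0 be given. We want delta > 0 such that 0 < |w − 15| < delta implies |√w − √15| < eps.
Multiplying by the conjugate, |√w − √15| = |w − 15|/(√w + √15).
Restrict delta ≤ 15 so that |w − 15| < 15 forces w > 0, and then √w + √15 > √15.
Hence |√w − √15| < |w − 15|/√15, which is < eps once |w − 15| < √15·eps.
Take delta = min(15, √15·eps). If 0 < |w − 15| < delta then w > 0 and |√w − √15| < |w − 15|/√15 < eps.

delta = min(15, √15·eps)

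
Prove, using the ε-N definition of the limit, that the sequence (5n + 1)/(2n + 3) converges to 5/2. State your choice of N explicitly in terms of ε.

N = (13/4)/ε

Let ε > 0 be given. For n ≥ 1, |(5n + 1)/(2n + 3) − (5/2)| = |-13|/(2(2n + 3)) = 13/(2(2n + 3)).
Since 2n + 3 ≥ 2n for n ≥ 1, this is ≤ 13/(2·2n) = (13/4)/n.
So |(5n + 1)/(2n + 3) − (5/2)| < ε whenever n > (13/4)/ε.
Take N = (13/4)/ε. If n > N then |(5n + 1)/(2n + 3) − (5/2)| ≤ (13/4)/n < ε.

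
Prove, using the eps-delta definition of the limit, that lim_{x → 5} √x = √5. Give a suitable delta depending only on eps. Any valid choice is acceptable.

delta = min(5, √5·eps)

Let eps > 0 be given. We want delta > 0 such that 0 < |x − 5| < delta implies |√x − √5| < eps.
Rationalise: √x − √5 = (x − 5)/(√x + √5), so |√x − √5| = |x − 5|/(√x + √5).
Restrict delta ≤ 5 so that |x − 5| < 5 forces x > 0, and then √x + √5 > √5.
Hence |√x − √5| < |x − 5|/√5, which is < eps once |x − 5| < √5·eps.
Take delta = min(5, √5·eps). If 0 < |x − 5| < delta then x > 0 and |√x − √5| < |x − 5|/√5 < eps.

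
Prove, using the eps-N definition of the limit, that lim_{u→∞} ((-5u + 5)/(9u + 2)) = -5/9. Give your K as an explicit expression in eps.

Let eps > 0. We seek K > 0 such that u > K implies |(-5u + 5)/(9u + 2) + 5/9| < eps.
(-5u + 5)/(9u + 2) + 5/9 = (9(-5u + 5) − (-5)(9u + 2)) / (9(9u + 2)) = 55/(9(9u + 2)).
For u > 0 we have 9u + 2 > 9u, so |(-5u + 5)/(9u + 2) + 5/9| = 55/(9(9u + 2)) < 55/(9·9u) = (55/81)/u.
Thus |(-5u + 5)/(9u + 2) + 5/9| < eps whenever u > (55/81)/eps.
Take K = (55/81)/eps. If u > K then |(-5u + 5)/(9u + 2) + 5/9| < (55/81)/u < eps.

K = (55/81)/eps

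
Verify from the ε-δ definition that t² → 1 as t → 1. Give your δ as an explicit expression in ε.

δ = min(2, ε/4)

Let ε > 0. We seek δ > 0 with 0 < |t − 1| < δ ⇒ |t² − 1| < ε.
Factor: t² − 1 = (t − 1)(t + 1), so |t² − 1| = |t − 1|·|t + 1|.
Restrict δ ≤ 2. Then |t − 1| < 2 gives |t| < 3, so by the triangle inequality |t + 1| ≤ 3 + 1 = 4.
Hence |t² − 1| ≤ 4|t − 1|, which is < ε once |t − 1| < ε/4.
Take δ = min(2, ε/4). If 0 < |t − 1| < δ then both bounds hold and |t² − 1| ≤ 4|t − 1| < 4·(ε/4) = ε.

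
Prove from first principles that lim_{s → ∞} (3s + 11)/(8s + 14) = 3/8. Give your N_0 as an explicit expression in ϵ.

N_0 = (23/32)/ϵ

Suppose ϵ > 0. We seek N_0 > 0 such that s > N_0 implies |(3s + 11)/(8s + 14) − (3/8)| < ϵ.
(3s + 11)/(8s + 14) − (3/8) = (8(3s + 11) − 3(8s + 14)) / (8(8s + 14)) = 46/(8(8s + 14)).
For s > 0 we have 8s + 14 > 8s, so |(3s + 11)/(8s + 14) − (3/8)| = 46/(8(8s + 14)) < 46/(8·8s) = (23/32)/s.
Thus |(3s + 11)/(8s + 14) − (3/8)| < ϵ whenever s > (23/32)/ϵ.
Take N_0 = (23/32)/ϵ. If s > N_0 then |(3s + 11)/(8s + 14) − (3/8)| < (23/32)/s < ϵ.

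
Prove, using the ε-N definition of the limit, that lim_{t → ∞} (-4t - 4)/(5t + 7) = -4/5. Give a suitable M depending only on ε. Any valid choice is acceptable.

M = (8/25)/ε

Suppose ε > 0. We seek M > 0 such that t > M implies |(-4t - 4)/(5t + 7) + 4/5| < ε.
(-4t - 4)/(5t + 7) + 4/5 = (5(-4t - 4) − (-4)(5t + 7)) / (5(5t + 7)) = 8/(5(5t + 7)).
For t > 0 we have 5t + 7 > 5t, so |(-4t - 4)/(5t + 7) + 4/5| = 8/(5(5t + 7)) < 8/(5·5t) = (8/25)/t.
Thus |(-4t - 4)/(5t + 7) + 4/5| < ε whenever t > (8/25)/ε.
Take M = (8/25)/ε. If t > M then |(-4t - 4)/(5t + 7) + 4/5| < (8/25)/t < ε.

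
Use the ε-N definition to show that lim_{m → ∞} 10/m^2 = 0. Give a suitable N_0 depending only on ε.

N_0 = (10/ε)^{1/2}

Let ε > 0 be given. For m ≥ 1, |10/m^2 − 0| = 10/m^2.
10/m^2 < ε ⇔ m^2 > 10/ε ⇔ m > (10/ε)^{1/2}.
Take N_0 = (10/ε)^{1/2}. Then m > N_0 implies 10/m^2 < ε.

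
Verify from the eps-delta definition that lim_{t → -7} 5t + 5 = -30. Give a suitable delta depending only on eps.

delta = eps/5

Suppose eps > 0. We need delta > 0 so that 0 < |t + 7| < delta implies |(5t + 5) + 30| < eps.
Since (5t + 5) + 30 = 5(t + 7), we have |(5t + 5) + 30| = 5|t + 7|.
Thus it suffices that |t + 7| < eps/5.
Take delta = eps/5. If 0 < |t + 7| < delta then |(5t + 5) + 30| = 5|t + 7| < 5·(eps/5) = eps.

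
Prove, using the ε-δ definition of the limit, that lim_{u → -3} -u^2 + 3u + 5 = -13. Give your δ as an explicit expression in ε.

δ = min(1, ε/10)

Let ε > 0 be given. We want δ > 0 such that 0 < |u + 3| < δ implies |(-u^2 + 3u + 5) + 13| < ε.
(-u^2 + 3u + 5) + 13 = -u^2 + 3u + 18 = (u + 3)(-u + 6).
So |(-u^2 + 3u + 5) + 13| = |u + 3|·|-u + 6|.
Require δ ≤ 1. Then |u + 3| < 1 gives |u| < 4, and by the triangle inequality |-u + 6| ≤ 4 + 6 = 10.
Hence |(-u^2 + 3u + 5) + 13| ≤ 10|u + 3| < ε provided |u + 3| < ε/10.
Take δ = min(1, ε/10). Then 0 < |u + 3| < δ gives both |u + 3| < 1 and |u + 3| < ε/10, so |(-u^2 + 3u + 5) + 13| < ε.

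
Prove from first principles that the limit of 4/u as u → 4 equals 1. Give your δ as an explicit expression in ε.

δ = min(2, 2ε)

Suppose ε > 0. We seek δ > 0 such that 0 < |u − 4| < δ implies |4/u − 1| < ε.
|4/u − 1| = 4·|4 − u|/(4·|u|) = 4|u − 4|/(4|u|).
Restrict δ ≤ 2. Then |u − 4| < 2 gives |u| > 2, so 4|u| > 8.
Then |4/u − 1| < 4|u − 4|/8, which is < ε when |u − 4| < 2ε.
Take δ = min(2, 2ε). Then 0 < |u − 4| < δ gives both |u − 4| < 2 and |u − 4| < 2ε, so |4/u − 1| < ε.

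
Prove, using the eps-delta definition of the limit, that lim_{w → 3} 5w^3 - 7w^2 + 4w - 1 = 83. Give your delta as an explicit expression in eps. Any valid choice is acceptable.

Let eps > 0. We want delta > 0 such that 0 < |w − 3| < delta implies |(5w^3 - 7w^2 + 4w - 1) − 83| < eps.
(5w^3 - 7w^2 + 4w - 1) − 83 = 5w^3 - 7w^2 + 4w - 84 = (w − 3)(5w^2 + 8w + 28).
So |(5w^3 - 7w^2 + 4w - 1) − 83| = |w − 3|·|5w^2 + 8w + 28|.
Assume first that |w − 3| < 1, so |w| < 4. Then |5w^2 + 8w + 28| ≤ 5·4^2 + 8·4 + 28 = 140.
Hence |(5w^3 - 7w^2 + 4w - 1) − 83| ≤ 140|w − 3| < eps provided |w − 3| < eps/140.
Take delta = min(1, eps/140). Then 0 < |w − 3| < delta gives both |w − 3| < 1 and |w − 3| < eps/140, so |(5w^3 - 7w^2 + 4w - 1) − 83| < eps.

delta = min(1, eps/140)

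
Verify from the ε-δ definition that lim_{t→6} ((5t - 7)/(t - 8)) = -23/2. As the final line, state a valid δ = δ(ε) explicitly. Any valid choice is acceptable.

δ = min(1, (2/33)ε)

Fix ε > 0. We want δ > 0 with 0 < |t − 6| < δ ⇒ |(5t - 7)/(t - 8) + 23/2| < ε.
Combining over a common denominator, (5t - 7)/(t - 8) + 23/2 = [(5t - 7)·(-2) − 23·(t - 8)] / [(-2)·(t - 8)] = -33(t − 6) / ((-2)(t - 8)).
So |(5t - 7)/(t - 8) + 23/2| = 33|t − 6| / (2·|t − 8|).
Require δ ≤ 1, so |t − 8| ≥ |-2| − |t − 6| > 2 − 1 = 1.
Hence |(5t - 7)/(t - 8) + 23/2| < 33|t − 6|/(2·1) = (33/2)|t − 6|, which is < ε once |t − 6| < (2/33)ε.
Take δ = min(1, (2/33)ε). Then 0 < |t − 6| < δ forces both bounds, so |(5t - 7)/(t - 8) + 23/2| < ε.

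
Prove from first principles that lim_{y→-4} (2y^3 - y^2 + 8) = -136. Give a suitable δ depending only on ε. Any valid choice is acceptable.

δ = min(1, ε/131)

Suppose ε > 0. We want δ > 0 such that 0 < |y + 4| < δ implies |(2y^3 - y^2 + 8) + 136| < ε.
(2y^3 - y^2 + 8) + 136 = 2y^3 - y^2 + 144 = (y + 4)(2y^2 - 9y + 36).
So |(2y^3 - y^2 + 8) + 136| = |y + 4|·|2y^2 - 9y + 36|.
Require δ ≤ 1. Then |y + 4| < 1 gives |y| < 5, and by the triangle inequality |2y^2 - 9y + 36| ≤ 2·5^2 + 9·5 + 36 = 131.
Hence |(2y^3 - y^2 + 8) + 136| ≤ 131|y + 4| < ε provided |y + 4| < ε/131.
Choosing δ = min(1, ε/131) ensures both conditions, hence |(2y^3 - y^2 + 8) + 136| < ε.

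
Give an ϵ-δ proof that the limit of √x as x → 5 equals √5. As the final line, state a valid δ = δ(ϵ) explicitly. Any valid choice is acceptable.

Suppose ϵ > 0. We want δ > 0 such that 0 < |x − 5| < δ implies |√x − √5| < ϵ.
Rationalise: √x − √5 = (x − 5)/(√x + √5), so |√x − √5| = |x − 5|/(√x + √5).
Restrict δ ≤ 5 so that |x − 5| < 5 forces x > 0, and then √x + √5 > √5.
Hence |√x − √5| < |x − 5|/√5, which is < ϵ once |x − 5| < √5·ϵ.
Take δ = min(5, √5·ϵ). If 0 < |x − 5| < δ then x > 0 and |√x − √5| < |x − 5|/√5 < ϵ.

δ = min(5, √5·ϵ)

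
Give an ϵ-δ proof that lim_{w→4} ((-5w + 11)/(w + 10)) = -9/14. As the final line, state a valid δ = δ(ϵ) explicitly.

δ = min(7, (98/61)ϵ)

Suppose ϵ > 0. We want δ > 0 with 0 < |w − 4| < δ ⇒ |(-5w + 11)/(w + 10) + 9/14| < ϵ.
Combining over a common denominator, (-5w + 11)/(w + 10) + 9/14 = [(-5w + 11)·14 − (-9)·(w + 10)] / [14·(w + 10)] = -61(w − 4) / (14(w + 10)).
So |(-5w + 11)/(w + 10) + 9/14| = 61|w − 4| / (14·|w + 10|).
Restrict δ ≤ 7. Then |w − 4| < 7 gives |w + 10| = |(w − 4) + 14| ≥ 14 − 7 = 7.
Hence |(-5w + 11)/(w + 10) + 9/14| < 61|w − 4|/(14·7) = (61/98)|w − 4|, which is < ϵ once |w − 4| < (98/61)ϵ.
Take δ = min(7, (98/61)ϵ). Then 0 < |w − 4| < δ forces both bounds, so |(-5w + 11)/(w + 10) + 9/14| < ϵ.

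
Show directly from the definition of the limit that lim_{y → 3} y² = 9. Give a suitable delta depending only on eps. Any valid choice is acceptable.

delta = min(2, eps/8)

Let eps > 0 be given. We seek delta > 0 with 0 < |y − 3| < delta ⇒ |y² − 9| < eps.
Factor: y² − 9 = (y − 3)(y + 3), so |y² − 9| = |y − 3|·|y + 3|.
Impose delta ≤ 2 so that |y| < 5; then |y + 3| ≤ 8.
Hence |y² − 9| ≤ 8|y − 3|, which is < eps once |y − 3| < eps/8.
Take delta = min(2, eps/8). If 0 < |y − 3| < delta then both bounds hold and |y² − 9| ≤ 8|y − 3| < 8·(eps/8) = eps.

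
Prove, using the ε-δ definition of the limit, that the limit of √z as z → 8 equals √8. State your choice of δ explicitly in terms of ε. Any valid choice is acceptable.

Fix ε > 0. We want δ > 0 such that 0 < |z − 8| < δ implies |√z − √8| < ε.
Multiplying by the conjugate, |√z − √8| = |z − 8|/(√z + √8).
Restrict δ ≤ 8 so that |z − 8| < 8 forces z > 0, and then √z + √8 > √8.
Hence |√z − √8| < |z − 8|/√8, which is < ε once |z − 8| < √8·ε.
Take δ = min(8, √8·ε). If 0 < |z − 8| < δ then z > 0 and |√z − √8| < |z − 8|/√8 < ε.

δ = min(8, √8·ε)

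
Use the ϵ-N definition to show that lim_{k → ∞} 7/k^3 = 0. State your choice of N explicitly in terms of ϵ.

Fix ϵ > 0. For k ≥ 1, |7/k^3 − 0| = 7/k^3.
7/k^3 < ϵ ⇔ k^3 > 7/ϵ ⇔ k > (7/ϵ)^{1/3}.
Take N = (7/ϵ)^{1/3}. Then k > N implies 7/k^3 < ϵ.

N = (7/ϵ)^{1/3}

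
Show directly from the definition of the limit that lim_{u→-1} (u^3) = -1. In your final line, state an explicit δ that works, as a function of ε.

δ = min(1, ε/7)

Let ε > 0 be given. We seek δ > 0 with 0 < |u + 1| < δ ⇒ |u^3 + 1| < ε.
Factor: u^3 + 1 = (u + 1)(u^2 - u + 1), so |u^3 + 1| = |u + 1|·|u^2 - u + 1|.
Impose δ ≤ 1 so that |u| < 2; then |u^2 - u + 1| ≤ 7.
Hence |u^3 + 1| ≤ 7|u + 1|, which is < ε once |u + 1| < ε/7.
Take δ = min(1, ε/7). If 0 < |u + 1| < δ then both bounds hold and |u^3 + 1| ≤ 7|u + 1| < 7·(ε/7) = ε.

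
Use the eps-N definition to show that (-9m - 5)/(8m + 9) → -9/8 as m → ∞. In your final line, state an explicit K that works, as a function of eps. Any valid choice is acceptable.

K = (41/64)/eps

Fix eps > 0. For m ≥ 1, |(-9m - 5)/(8m + 9) + 9/8| = |41|/(8(8m + 9)) = 41/(8(8m + 9)).
Since 8m + 9 ≥ 8m for m ≥ 1, this is ≤ 41/(8·8m) = (41/64)/m.
So |(-9m - 5)/(8m + 9) + 9/8| < eps whenever m > (41/64)/eps.
Take K = (41/64)/eps. If m > K then |(-9m - 5)/(8m + 9) + 9/8| ≤ (41/64)/m < eps.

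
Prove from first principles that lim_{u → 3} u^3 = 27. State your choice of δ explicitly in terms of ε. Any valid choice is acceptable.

Let ε > 0 be given. We seek δ > 0 with 0 < |u − 3| < δ ⇒ |u^3 − 27| < ε.
Factor: u^3 − 27 = (u − 3)(u^2 + 3u + 9), so |u^3 − 27| = |u − 3|·|u^2 + 3u + 9|.
Restrict δ ≤ 2. Then |u − 3| < 2 gives |u| < 5, so by the triangle inequality |u^2 + 3u + 9| ≤ 5^2 + 3·5 + 9 = 49.
Hence |u^3 − 27| ≤ 49|u − 3|, which is < ε once |u − 3| < ε/49.
Take δ = min(2, ε/49). If 0 < |u − 3| < δ then both bounds hold and |u^3 − 27| ≤ 49|u − 3| < 49·(ε/49) = ε.

δ = min(2, ε/49)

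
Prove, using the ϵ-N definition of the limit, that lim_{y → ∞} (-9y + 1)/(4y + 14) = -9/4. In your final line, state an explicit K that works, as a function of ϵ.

K = (65/8)/ϵ

Fix ϵ > 0. We seek K > 0 such that y > K implies |(-9y + 1)/(4y + 14) + 9/4| < ϵ.
(-9y + 1)/(4y + 14) + 9/4 = (4(-9y + 1) − (-9)(4y + 14)) / (4(4y + 14)) = 130/(4(4y + 14)).
For y > 0 we have 4y + 14 > 4y, so |(-9y + 1)/(4y + 14) + 9/4| = 130/(4(4y + 14)) < 130/(4·4y) = (65/8)/y.
Thus |(-9y + 1)/(4y + 14) + 9/4| < ϵ whenever y > (65/8)/ϵ.
Take K = (65/8)/ϵ. If y > K then |(-9y + 1)/(4y + 14) + 9/4| < (65/8)/y < ϵ.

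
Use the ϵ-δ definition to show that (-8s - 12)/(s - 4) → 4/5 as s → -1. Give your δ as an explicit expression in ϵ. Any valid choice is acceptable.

Let ϵ > 0. We want δ > 0 with 0 < |s + 1| < δ ⇒ |(-8s - 12)/(s - 4) − (4/5)| < ϵ.
Combining over a common denominator, (-8s - 12)/(s - 4) − (4/5) = [(-8s - 12)·(-5) − (-4)·(s - 4)] / [(-5)·(s - 4)] = 44(s + 1) / ((-5)(s - 4)).
So |(-8s - 12)/(s - 4) − (4/5)| = 44|s + 1| / (5·|s − 4|).
Restrict δ ≤ 5/2. Then |s + 1| < 5/2 gives |s − 4| = |(s + 1) + (-5)| ≥ 5 − 5/2 = 5/2.
Hence |(-8s - 12)/(s - 4) − (4/5)| < 44|s + 1|/(5·(5/2)) = (88/25)|s + 1|, which is < ϵ once |s + 1| < (25/88)ϵ.
Take δ = min(5/2, (25/88)ϵ). Then 0 < |s + 1| < δ forces both bounds, so |(-8s - 12)/(s - 4) − (4/5)| < ϵ.

δ = min(5/2, (25/88)ϵ)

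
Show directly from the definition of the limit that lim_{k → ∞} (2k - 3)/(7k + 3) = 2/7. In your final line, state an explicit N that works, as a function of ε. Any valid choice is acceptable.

N = (27/49)/ε

Let ε > 0. For k ≥ 1, |(2k - 3)/(7k + 3) − (2/7)| = |-27|/(7(7k + 3)) = 27/(7(7k + 3)).
Since 7k + 3 ≥ 7k for k ≥ 1, this is ≤ 27/(7·7k) = (27/49)/k.
So |(2k - 3)/(7k + 3) − (2/7)| < ε whenever k > (27/49)/ε.
Take N = (27/49)/ε. If k > N then |(2k - 3)/(7k + 3) − (2/7)| ≤ (27/49)/k < ε.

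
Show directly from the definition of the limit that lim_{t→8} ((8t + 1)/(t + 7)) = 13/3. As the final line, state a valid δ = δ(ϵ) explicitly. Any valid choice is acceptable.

Let ϵ > 0 be given. We want δ > 0 with 0 < |t − 8| < δ ⇒ |(8t + 1)/(t + 7) − (13/3)| < ϵ.
Combining over a common denominator, (8t + 1)/(t + 7) − (13/3) = [(8t + 1)·15 − 65·(t + 7)] / [15·(t + 7)] = 55(t − 8) / (15(t + 7)).
So |(8t + 1)/(t + 7) − (13/3)| = 55|t − 8| / (15·|t + 7|).
Require δ ≤ 15/2, so |t + 7| ≥ |15| − |t − 8| > 15 − 15/2 = 15/2.
Hence |(8t + 1)/(t + 7) − (13/3)| < 55|t − 8|/(15·(15/2)) = (22/45)|t − 8|, which is < ϵ once |t − 8| < (45/22)ϵ.
Take δ = min(15/2, (45/22)ϵ). Then 0 < |t − 8| < δ forces both bounds, so |(8t + 1)/(t + 7) − (13/3)| < ϵ.

δ = min(15/2, (45/22)ϵ)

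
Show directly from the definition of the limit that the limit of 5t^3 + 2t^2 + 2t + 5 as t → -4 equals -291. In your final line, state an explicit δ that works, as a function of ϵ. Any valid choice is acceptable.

δ = min(1, ϵ/289)

Let ϵ > 0. We want δ > 0 such that 0 < |t + 4| < δ implies |(5t^3 + 2t^2 + 2t + 5) + 291| < ϵ.
(5t^3 + 2t^2 + 2t + 5) + 291 = 5t^3 + 2t^2 + 2t + 296 = (t + 4)(5t^2 - 18t + 74).
So |(5t^3 + 2t^2 + 2t + 5) + 291| = |t + 4|·|5t^2 - 18t + 74|.
Assume first that |t + 4| < 1, so |t| < 5. Then |5t^2 - 18t + 74| ≤ 5·5^2 + 18·5 + 74 = 289.
Hence |(5t^3 + 2t^2 + 2t + 5) + 291| ≤ 289|t + 4| < ϵ provided |t + 4| < ϵ/289.
Take δ = min(1, ϵ/289). Then 0 < |t + 4| < δ gives both |t + 4| < 1 and |t + 4| < ϵ/289, so |(5t^3 + 2t^2 + 2t + 5) + 291| < ϵ.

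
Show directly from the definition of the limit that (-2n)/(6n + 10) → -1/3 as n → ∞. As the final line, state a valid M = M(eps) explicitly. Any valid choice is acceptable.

M = (5/9)/eps

Let eps > 0 be given. For n ≥ 1, |(-2n)/(6n + 10) + 1/3| = |20|/(6(6n + 10)) = 20/(6(6n + 10)).
Since 6n + 10 ≥ 6n for n ≥ 1, this is ≤ 20/(6·6n) = (5/9)/n.
So |(-2n)/(6n + 10) + 1/3| < eps whenever n > (5/9)/eps.
Take M = (5/9)/eps. If n > M then |(-2n)/(6n + 10) + 1/3| ≤ (5/9)/n < eps.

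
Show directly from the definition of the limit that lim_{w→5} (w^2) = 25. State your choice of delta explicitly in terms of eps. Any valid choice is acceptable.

Let eps > 0 be given. We seek delta > 0 with 0 < |w − 5| < delta ⇒ |w^2 − 25| < eps.
Factor: w^2 − 25 = (w − 5)(w + 5), so |w^2 − 25| = |w − 5|·|w + 5|.
Restrict delta ≤ 1. Then |w − 5| < 1 gives |w| < 6, so by the triangle inequality |w + 5| ≤ 6 + 5 = 11.
Hence |w^2 − 25| ≤ 11|w − 5|, which is < eps once |w − 5| < eps/11.
Take delta = min(1, eps/11). If 0 < |w − 5| < delta then both bounds hold and |w^2 − 25| ≤ 11|w − 5| < 11·(eps/11) = eps.

delta = min(1, eps/11)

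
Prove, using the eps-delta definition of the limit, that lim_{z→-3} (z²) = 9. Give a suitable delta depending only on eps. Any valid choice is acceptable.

Let eps > 0 be given. We seek delta > 0 with 0 < |z + 3| < delta ⇒ |z² − 9| < eps.
Factor: z² − 9 = (z + 3)(z - 3), so |z² − 9| = |z + 3|·|z - 3|.
Impose delta ≤ 1 so that |z| < 4; then |z - 3| ≤ 7.
Hence |z² − 9| ≤ 7|z + 3|, which is < eps once |z + 3| < eps/7.
Take delta = min(1, eps/7). If 0 < |z + 3| < delta then both bounds hold and |z² − 9| ≤ 7|z + 3| < 7·(eps/7) = eps.

delta = min(1, eps/7)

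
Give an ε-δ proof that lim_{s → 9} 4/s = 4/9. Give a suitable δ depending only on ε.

δ = min(9/2, (81/8)ε)

Suppose ε > 0. We seek δ > 0 such that 0 < |s − 9| < δ implies |4/s − (4/9)| < ε.
|4/s − (4/9)| = 4·|9 − s|/(9·|s|) = 4|s − 9|/(9|s|).
Require δ ≤ 9/2 so that |s| > 9 − 9/2 = 9/2, hence 9|s| > 81/2.
Then |4/s − (4/9)| < 4|s − 9|/(81/2), which is < ε when |s − 9| < (81/8)ε.
Take δ = min(9/2, (81/8)ε). Then 0 < |s − 9| < δ gives both |s − 9| < 9/2 and |s − 9| < (81/8)ε, so |4/s − (4/9)| < ε.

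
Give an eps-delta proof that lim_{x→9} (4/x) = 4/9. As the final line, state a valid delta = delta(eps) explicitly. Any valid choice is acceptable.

Let eps > 0 be given. We seek delta > 0 such that 0 < |x − 9| < delta implies |4/x − (4/9)| < eps.
|4/x − (4/9)| = 4·|9 − x|/(9·|x|) = 4|x − 9|/(9|x|).
Require delta ≤ 9/2 so that |x| > 9 − 9/2 = 9/2, hence 9|x| > 81/2.
Then |4/x − (4/9)| < 4|x − 9|/(81/2), which is < eps when |x − 9| < (81/8)eps.
Take delta = min(9/2, (81/8)eps). Then 0 < |x − 9| < delta gives both |x − 9| < 9/2 and |x − 9| < (81/8)eps, so |4/x − (4/9)| < eps.

delta = min(9/2, (81/8)eps)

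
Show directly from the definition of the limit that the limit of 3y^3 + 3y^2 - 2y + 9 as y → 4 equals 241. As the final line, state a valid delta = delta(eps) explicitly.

delta = min(1, eps/208)

Suppose eps > 0. We want delta > 0 such that 0 < |y − 4| < delta implies |(3y^3 + 3y^2 - 2y + 9) − 241| < eps.
(3y^3 + 3y^2 - 2y + 9) − 241 = 3y^3 + 3y^2 - 2y - 232 = (y − 4)(3y^2 + 15y + 58).
So |(3y^3 + 3y^2 - 2y + 9) − 241| = |y − 4|·|3y^2 + 15y + 58|.
Require delta ≤ 1. Then |y − 4| < 1 gives |y| < 5, and by the triangle inequality |3y^2 + 15y + 58| ≤ 3·5^2 + 15·5 + 58 = 208.
Hence |(3y^3 + 3y^2 - 2y + 9) − 241| ≤ 208|y − 4| < eps provided |y − 4| < eps/208.
Take delta = min(1, eps/208). Then 0 < |y − 4| < delta gives both |y − 4| < 1 and |y − 4| < eps/208, so |(3y^3 + 3y^2 - 2y + 9) − 241| < eps.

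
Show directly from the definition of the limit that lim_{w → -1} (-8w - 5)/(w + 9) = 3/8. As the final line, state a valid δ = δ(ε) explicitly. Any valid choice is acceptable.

δ = min(4, (32/67)ε)

Let ε > 0 be given. We want δ > 0 with 0 < |w + 1| < δ ⇒ |(-8w - 5)/(w + 9) − (3/8)| < ε.
Combining over a common denominator, (-8w - 5)/(w + 9) − (3/8) = [(-8w - 5)·8 − 3·(w + 9)] / [8·(w + 9)] = -67(w + 1) / (8(w + 9)).
So |(-8w - 5)/(w + 9) − (3/8)| = 67|w + 1| / (8·|w + 9|).
Restrict δ ≤ 4. Then |w + 1| < 4 gives |w + 9| = |(w + 1) + 8| ≥ 8 − 4 = 4.
Hence |(-8w - 5)/(w + 9) − (3/8)| < 67|w + 1|/(8·4) = (67/32)|w + 1|, which is < ε once |w + 1| < (32/67)ε.
Take δ = min(4, (32/67)ε). Then 0 < |w + 1| < δ forces both bounds, so |(-8w - 5)/(w + 9) − (3/8)| < ε.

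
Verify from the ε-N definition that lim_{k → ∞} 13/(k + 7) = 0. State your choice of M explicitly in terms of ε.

M = 13/ε

Suppose ε > 0. For k ≥ 1, |13/(k + 7) − 0| = 13/(k + 7) ≤ 13/k.
We need 13/k < ε, i.e. k > 13/ε.
Take M = 13/ε. If k > M then |13/(k + 7)| ≤ 13/k < ε.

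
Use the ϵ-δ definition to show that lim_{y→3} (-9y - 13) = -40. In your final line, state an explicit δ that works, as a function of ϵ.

Let ϵ > 0. We need δ > 0 so that 0 < |y − 3| < δ implies |(-9y - 13) + 40| < ϵ.
|(-9y - 13) + 40| = |-9y + 27| = 9|y − 3|.
Thus it suffices that |y − 3| < ϵ/9.
Choosing δ = ϵ/9 gives |(-9y - 13) + 40| = 9|y − 3| < ϵ whenever |y − 3| < δ.

δ = ϵ/9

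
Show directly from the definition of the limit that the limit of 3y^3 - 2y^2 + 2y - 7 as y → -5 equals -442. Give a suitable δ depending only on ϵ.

Fix ϵ > 0. We want δ > 0 such that 0 < |y + 5| < δ implies |(3y^3 - 2y^2 + 2y - 7) + 442| < ϵ.
(3y^3 - 2y^2 + 2y - 7) + 442 = 3y^3 - 2y^2 + 2y + 435 = (y + 5)(3y^2 - 17y + 87).
So |(3y^3 - 2y^2 + 2y - 7) + 442| = |y + 5|·|3y^2 - 17y + 87|.
Assume first that |y + 5| < 1, so |y| < 6. Then |3y^2 - 17y + 87| ≤ 3·6^2 + 17·6 + 87 = 297.
Hence |(3y^3 - 2y^2 + 2y - 7) + 442| ≤ 297|y + 5| < ϵ provided |y + 5| < ϵ/297.
Choosing δ = min(1, ϵ/297) ensures both conditions, hence |(3y^3 - 2y^2 + 2y - 7) + 442| < ϵ.

δ = min(1, ϵ/297)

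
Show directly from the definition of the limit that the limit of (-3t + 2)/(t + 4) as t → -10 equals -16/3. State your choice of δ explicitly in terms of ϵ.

Fix ϵ > 0. We want δ > 0 with 0 < |t + 10| < δ ⇒ |(-3t + 2)/(t + 4) + 16/3| < ϵ.
Combining over a common denominator, (-3t + 2)/(t + 4) + 16/3 = [(-3t + 2)·(-6) − 32·(t + 4)] / [(-6)·(t + 4)] = -14(t + 10) / ((-6)(t + 4)).
So |(-3t + 2)/(t + 4) + 16/3| = 14|t + 10| / (6·|t + 4|).
Require δ ≤ 3, so |t + 4| ≥ |-6| − |t + 10| > 6 − 3 = 3.
Hence |(-3t + 2)/(t + 4) + 16/3| < 14|t + 10|/(6·3) = (7/9)|t + 10|, which is < ϵ once |t + 10| < (9/7)ϵ.
Take δ = min(3, (9/7)ϵ). Then 0 < |t + 10| < δ forces both bounds, so |(-3t + 2)/(t + 4) + 16/3| < ϵ.

δ = min(3, (9/7)ϵ)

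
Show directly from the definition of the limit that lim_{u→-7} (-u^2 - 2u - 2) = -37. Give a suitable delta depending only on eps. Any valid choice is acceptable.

Let eps > 0 be given. We want delta > 0 such that 0 < |u + 7| < delta implies |(-u^2 - 2u - 2) + 37| < eps.
(-u^2 - 2u - 2) + 37 = -u^2 - 2u + 35 = (u + 7)(-u + 5).
So |(-u^2 - 2u - 2) + 37| = |u + 7|·|-u + 5|.
Require delta ≤ 2. Then |u + 7| < 2 gives |u| < 9, and by the triangle inequality |-u + 5| ≤ 9 + 5 = 14.
Hence |(-u^2 - 2u - 2) + 37| ≤ 14|u + 7| < eps provided |u + 7| < eps/14.
Take delta = min(2, eps/14). Then 0 < |u + 7| < delta gives both |u + 7| < 2 and |u + 7| < eps/14, so |(-u^2 - 2u - 2) + 37| < eps.

delta = min(2, eps/14)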